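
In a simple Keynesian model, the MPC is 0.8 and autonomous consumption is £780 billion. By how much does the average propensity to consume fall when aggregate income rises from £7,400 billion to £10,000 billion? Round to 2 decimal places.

At Y = 7400: C = 780 + 0.8(7400) = 6700, APC = 6700/7400 = 0.905
At Y = 10000: C = 8780, APC = 8780/10000 = 0.878
Fall in APC = 0.905 − 0.878 = 0.027 ≈ 0.03

ΔAPC = 0.03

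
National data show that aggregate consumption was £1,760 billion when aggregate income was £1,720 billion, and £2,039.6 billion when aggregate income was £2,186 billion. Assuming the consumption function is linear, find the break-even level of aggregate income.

MPC = (2039.6 − 1760)/(2186 − 1720) = 279.6/466 = 0.6
a = 1760 − 0.6(1720) = 1760 − 1032 = 728
Break-even: Y = a/(1−MPC) = 728/0.4 = 1820

Y = 1820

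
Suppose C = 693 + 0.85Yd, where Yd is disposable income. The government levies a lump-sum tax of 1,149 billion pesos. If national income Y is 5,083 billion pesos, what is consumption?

Yd = Y − T = 5083 − 1149 = 3934
C = 693 + 0.85(3934) = 693 + 3343.9 = 4036.9

C = 4036.9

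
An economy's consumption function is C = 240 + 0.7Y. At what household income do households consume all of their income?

At break-even, C = Y: 240 + 0.7Y = Y
0.3Y = 240, so Y = 240/0.3 = 800

Y = 800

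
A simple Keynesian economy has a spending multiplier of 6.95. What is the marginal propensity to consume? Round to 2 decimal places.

k = 1/(1 − MPC), so 1 − MPC = 1/k = 1/6.95 = 0.1439
MPC = 1 − 0.1439 = 0.86

MPC = 0.86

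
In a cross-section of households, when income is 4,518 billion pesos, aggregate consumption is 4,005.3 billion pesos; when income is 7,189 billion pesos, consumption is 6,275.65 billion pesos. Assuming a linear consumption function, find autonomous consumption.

MPC = ΔC/ΔY = (6275.65 − 4005.3)/(7189 − 4518) = 2270.35/2671 = 0.85
a = C − MPC·Y = 4005.3 − 0.85(4518) = 4005.3 − 3840.3 = 165

a = 165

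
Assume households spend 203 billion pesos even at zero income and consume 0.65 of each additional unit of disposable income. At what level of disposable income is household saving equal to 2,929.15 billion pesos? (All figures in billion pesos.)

S = Y − C = -203 + 0.35Y
-203 + 0.35Y = 2929.15, so 0.35Y = 3132.15 and Y = 8949

Y = 8949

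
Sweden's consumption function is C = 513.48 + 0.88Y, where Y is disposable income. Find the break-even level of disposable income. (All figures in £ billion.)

At break-even, C = Y: 513.48 + 0.88Y = Y
0.12Y = 513.48, so Y = 513.48/0.12 = 4279

Y = 4279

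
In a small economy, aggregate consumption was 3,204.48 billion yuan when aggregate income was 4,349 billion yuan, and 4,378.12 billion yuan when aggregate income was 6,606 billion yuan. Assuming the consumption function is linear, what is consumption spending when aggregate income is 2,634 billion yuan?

MPC = (4378.12 − 3204.48)/(6606 − 4349) = 1173.64/2257 = 0.52
a = 3204.48 − 0.52(4349) = 3204.48 − 2261.48 = 943
C = 943 + 0.52(2634) = 943 + 1369.68 = 2312.68

C = 2312.68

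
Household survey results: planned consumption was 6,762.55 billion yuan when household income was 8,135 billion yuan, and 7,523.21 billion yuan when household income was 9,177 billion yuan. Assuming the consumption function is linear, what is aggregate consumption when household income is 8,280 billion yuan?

C = 6868.4

MPC = (7523.21 − 6762.55)/(9177 − 8135) = 760.66/1042 = 0.73
a = 6762.55 − 0.73(8135) = 6762.55 − 5938.55 = 824
C = 824 + 0.73(8280) = 824 + 6044.4 = 6868.4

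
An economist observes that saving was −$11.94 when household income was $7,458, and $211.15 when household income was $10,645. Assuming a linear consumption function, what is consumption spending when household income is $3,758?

MPS = ΔS/ΔY = (211.15 − (-11.94))/(10645 − 7458) = 223.09/3187 = 0.07
MPC = 1 − MPS = 0.93
Autonomous saving = -11.94 − 0.07(7458) = -534, so a = 534
C = 534 + 0.93(3758) = 534 + 3494.94 = 4028.94

C = 4028.94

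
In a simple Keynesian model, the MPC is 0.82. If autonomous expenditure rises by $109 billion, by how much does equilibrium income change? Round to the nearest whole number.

The multiplier is 1/(1 − MPC) = 1/0.18.
ΔY = 109/0.18 = 605.56 ≈ 606

ΔY ≈ 606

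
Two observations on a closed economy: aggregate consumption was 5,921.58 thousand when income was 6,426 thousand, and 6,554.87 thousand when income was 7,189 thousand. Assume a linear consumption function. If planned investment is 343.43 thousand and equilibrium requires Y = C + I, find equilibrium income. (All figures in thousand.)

Y = 5479

MPC = (6554.87 − 5921.58)/(7189 − 6426) = 633.29/763 = 0.83
a = 5921.58 − 0.83(6426) = 588
Equilibrium: Y = 588 + 0.83Y + 343.43
0.17Y = 931.43, so Y = 931.43/0.17 = 5479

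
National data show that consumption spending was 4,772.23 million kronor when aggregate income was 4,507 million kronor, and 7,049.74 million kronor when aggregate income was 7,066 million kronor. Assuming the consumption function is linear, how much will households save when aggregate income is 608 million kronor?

MPC = (7049.74 − 4772.23)/(7066 − 4507) = 2277.51/2559 = 0.89
a = 4772.23 − 0.89(4507) = 4772.23 − 4011.23 = 761
C = 761 + 0.89(608) = 1302.12
S = 608 − 1302.12 = -694.12

S = -694.12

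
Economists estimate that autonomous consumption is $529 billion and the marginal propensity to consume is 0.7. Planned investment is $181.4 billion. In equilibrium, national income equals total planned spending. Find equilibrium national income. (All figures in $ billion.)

Y = C + I = 529 + 0.7Y + 181.4
Y − 0.7Y = 710.4
0.3Y = 710.4, so Y = 710.4/0.3 = 2368

Y = 2368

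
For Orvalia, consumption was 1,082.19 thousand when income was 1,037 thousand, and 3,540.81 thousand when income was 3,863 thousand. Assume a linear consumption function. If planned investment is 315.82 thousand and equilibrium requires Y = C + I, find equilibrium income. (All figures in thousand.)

Y = 3814

MPC = (3540.81 − 1082.19)/(3863 − 1037) = 2458.62/2826 = 0.87
a = 1082.19 − 0.87(1037) = 180
Equilibrium: Y = 180 + 0.87Y + 315.82
0.13Y = 495.82, so Y = 495.82/0.13 = 3814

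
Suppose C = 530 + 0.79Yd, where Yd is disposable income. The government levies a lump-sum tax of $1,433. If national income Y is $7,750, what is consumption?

C = 5520.43

Yd = Y − T = 7750 − 1433 = 6317
C = 530 + 0.79(6317) = 530 + 4990.43 = 5520.43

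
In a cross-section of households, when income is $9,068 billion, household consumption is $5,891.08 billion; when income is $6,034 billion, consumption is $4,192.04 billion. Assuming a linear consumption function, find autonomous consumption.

a = 813

MPC = ΔC/ΔY = (5891.08 − 4192.04)/(9068 − 6034) = 1699.04/3034 = 0.56
a = C − MPC·Y = 4192.04 − 0.56(6034) = 4192.04 − 3379.04 = 813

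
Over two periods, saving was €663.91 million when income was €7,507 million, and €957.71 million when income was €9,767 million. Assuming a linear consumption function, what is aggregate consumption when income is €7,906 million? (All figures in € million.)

C = 7190.22

MPS = ΔS/ΔY = (957.71 − 663.91)/(9767 − 7507) = 293.8/2260 = 0.13
MPC = 1 − MPS = 0.87
Autonomous saving = 663.91 − 0.13(7507) = -312, so a = 312
C = 312 + 0.87(7906) = 312 + 6878.22 = 7190.22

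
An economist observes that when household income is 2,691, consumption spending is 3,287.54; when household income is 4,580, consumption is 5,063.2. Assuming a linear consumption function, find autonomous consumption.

MPC = ΔC/ΔY = (5063.2 − 3287.54)/(4580 − 2691) = 1775.66/1889 = 0.94
a = C − MPC·Y = 3287.54 − 0.94(2691) = 3287.54 − 2529.54 = 758

a = 758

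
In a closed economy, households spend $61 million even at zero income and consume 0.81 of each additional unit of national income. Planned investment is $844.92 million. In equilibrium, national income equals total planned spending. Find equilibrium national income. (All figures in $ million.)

Y = 4768

Y = C + I = 61 + 0.81Y + 844.92
Y − 0.81Y = 905.92
0.19Y = 905.92, so Y = 905.92/0.19 = 4768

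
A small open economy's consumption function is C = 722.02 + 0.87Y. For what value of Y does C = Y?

At break-even, C = Y: 722.02 + 0.87Y = Y
0.13Y = 722.02, so Y = 722.02/0.13 = 5554

Y = 5554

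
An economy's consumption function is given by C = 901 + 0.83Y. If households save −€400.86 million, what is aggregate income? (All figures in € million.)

Y = 2942

S = Y − C = -901 + 0.17Y
-901 + 0.17Y = -400.86, so 0.17Y = 500.14 and Y = 2942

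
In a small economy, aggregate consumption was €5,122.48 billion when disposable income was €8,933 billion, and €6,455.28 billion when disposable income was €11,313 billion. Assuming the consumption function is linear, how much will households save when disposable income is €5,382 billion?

S = 2248.08

MPC = (6455.28 − 5122.48)/(11313 − 8933) = 1332.8/2380 = 0.56
a = 5122.48 − 0.56(8933) = 5122.48 − 5002.48 = 120
C = 120 + 0.56(5382) = 3133.92
S = 5382 − 3133.92 = 2248.08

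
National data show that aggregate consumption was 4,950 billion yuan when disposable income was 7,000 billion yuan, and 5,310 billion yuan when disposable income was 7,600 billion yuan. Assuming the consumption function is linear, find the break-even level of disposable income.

Y = 1875

MPC = (5310 − 4950)/(7600 − 7000) = 360/600 = 0.6
a = 4950 − 0.6(7000) = 4950 − 4200 = 750
Break-even: Y = a/(1−MPC) = 750/0.4 = 1875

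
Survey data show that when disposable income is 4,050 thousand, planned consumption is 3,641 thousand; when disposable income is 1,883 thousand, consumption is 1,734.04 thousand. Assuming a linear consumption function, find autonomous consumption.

a = 77

MPC = ΔC/ΔY = (3641 − 1734.04)/(4050 − 1883) = 1906.96/2167 = 0.88
a = C − MPC·Y = 1734.04 − 0.88(1883) = 1734.04 − 1657.04 = 77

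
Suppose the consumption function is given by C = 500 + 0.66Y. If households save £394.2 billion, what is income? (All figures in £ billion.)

S = Y − C = -500 + 0.34Y
-500 + 0.34Y = 394.2, so 0.34Y = 894.2 and Y = 2630

Y = 2630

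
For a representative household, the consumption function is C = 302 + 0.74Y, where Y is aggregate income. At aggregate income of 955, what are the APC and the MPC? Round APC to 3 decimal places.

MPC = 0.74 (the slope of the consumption function)
C = 302 + 0.74(955) = 1008.7, so APC = 1008.7/955 = 1.056

APC = 1.056; MPC = 0.74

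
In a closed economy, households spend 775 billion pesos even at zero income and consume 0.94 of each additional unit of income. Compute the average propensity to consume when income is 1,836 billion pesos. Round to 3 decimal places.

C = 775 + 0.94(1836) = 2500.84
APC = C/Y = 2500.84/1836 = 1.362

APC = 1.362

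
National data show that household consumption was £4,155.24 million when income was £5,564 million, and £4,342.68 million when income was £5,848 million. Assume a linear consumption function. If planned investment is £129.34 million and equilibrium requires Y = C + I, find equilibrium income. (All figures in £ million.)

Y = 1801

MPC = (4342.68 − 4155.24)/(5848 − 5564) = 187.44/284 = 0.66
a = 4155.24 − 0.66(5564) = 483
Equilibrium: Y = 483 + 0.66Y + 129.34
0.34Y = 612.34, so Y = 612.34/0.34 = 1801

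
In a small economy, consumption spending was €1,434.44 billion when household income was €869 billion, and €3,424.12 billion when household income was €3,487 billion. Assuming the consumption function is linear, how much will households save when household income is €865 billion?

S = -566.4

MPC = (3424.12 − 1434.44)/(3487 − 869) = 1989.68/2618 = 0.76
a = 1434.44 − 0.76(869) = 1434.44 − 660.44 = 774
C = 774 + 0.76(865) = 1431.4
S = 865 − 1431.4 = -566.4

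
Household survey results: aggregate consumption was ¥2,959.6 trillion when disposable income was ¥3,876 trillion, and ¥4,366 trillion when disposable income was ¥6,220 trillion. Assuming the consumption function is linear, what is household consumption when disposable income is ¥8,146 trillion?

C = 5521.6

MPC = (4366 − 2959.6)/(6220 − 3876) = 1406.4/2344 = 0.6
a = 2959.6 − 0.6(3876) = 2959.6 − 2325.6 = 634
C = 634 + 0.6(8146) = 634 + 4887.6 = 5521.6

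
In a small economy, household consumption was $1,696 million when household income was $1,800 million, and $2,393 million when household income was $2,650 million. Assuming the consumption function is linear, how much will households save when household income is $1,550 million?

MPC = (2393 − 1696)/(2650 − 1800) = 697/850 = 0.82
a = 1696 − 0.82(1800) = 1696 − 1476 = 220
C = 220 + 0.82(1550) = 1491
S = 1550 − 1491 = 59

S = 59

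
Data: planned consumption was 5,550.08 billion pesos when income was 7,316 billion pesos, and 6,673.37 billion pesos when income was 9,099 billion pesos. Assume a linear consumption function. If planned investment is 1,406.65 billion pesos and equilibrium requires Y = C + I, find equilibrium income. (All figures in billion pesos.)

MPC = (6673.37 − 5550.08)/(9099 − 7316) = 1123.29/1783 = 0.63
a = 5550.08 − 0.63(7316) = 941
Equilibrium: Y = 941 + 0.63Y + 1406.65
0.37Y = 2347.65, so Y = 2347.65/0.37 = 6345

Y = 6345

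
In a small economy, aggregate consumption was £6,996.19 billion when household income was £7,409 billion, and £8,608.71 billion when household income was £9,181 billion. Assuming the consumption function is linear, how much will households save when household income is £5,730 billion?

MPC = (8608.71 − 6996.19)/(9181 − 7409) = 1612.52/1772 = 0.91
a = 6996.19 − 0.91(7409) = 6996.19 − 6742.19 = 254
C = 254 + 0.91(5730) = 5468.3
S = 5730 − 5468.3 = 261.7

S = 261.7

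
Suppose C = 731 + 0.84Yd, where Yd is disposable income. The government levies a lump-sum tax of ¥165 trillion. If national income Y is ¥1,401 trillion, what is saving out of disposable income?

S = -533.24

Yd = Y − T = 1401 − 165 = 1236
C = 731 + 0.84(1236) = 731 + 1038.24 = 1769.24
S = Yd − C = 1236 − 1769.24 = -533.24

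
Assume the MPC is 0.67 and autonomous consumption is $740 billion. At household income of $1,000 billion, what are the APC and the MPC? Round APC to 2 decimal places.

MPC = 0.67 (the slope of the consumption function)
C = 740 + 0.67(1000) = 1410, so APC = 1410/1000 = 1.41

APC = 1.41; MPC = 0.67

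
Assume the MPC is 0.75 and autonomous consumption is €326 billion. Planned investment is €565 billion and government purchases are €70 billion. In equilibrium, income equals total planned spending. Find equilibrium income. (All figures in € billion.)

Y = 3844

Y = C + I + G = 326 + 0.75Y + 565 + 70
Y − 0.75Y = 961
0.25Y = 961, so Y = 961/0.25 = 3844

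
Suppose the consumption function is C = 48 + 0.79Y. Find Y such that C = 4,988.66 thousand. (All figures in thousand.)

Y = 6254

48 + 0.79Y = 4988.66
0.79Y = 4940.66, so Y = 4940.66/0.79 = 6254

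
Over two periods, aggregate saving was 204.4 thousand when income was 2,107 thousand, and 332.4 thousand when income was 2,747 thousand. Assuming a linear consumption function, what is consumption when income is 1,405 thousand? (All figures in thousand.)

MPS = ΔS/ΔY = (332.4 − 204.4)/(2747 − 2107) = 128/640 = 0.2
MPC = 1 − MPS = 0.8
Autonomous saving = 204.4 − 0.2(2107) = -217, so a = 217
C = 217 + 0.8(1405) = 217 + 1124 = 1341

C = 1341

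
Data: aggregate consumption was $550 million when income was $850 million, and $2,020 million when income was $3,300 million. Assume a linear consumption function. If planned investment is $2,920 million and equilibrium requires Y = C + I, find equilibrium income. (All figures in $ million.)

MPC = (2020 − 550)/(3300 − 850) = 1470/2450 = 0.6
a = 550 − 0.6(850) = 40
Equilibrium: Y = 40 + 0.6Y + 2920
0.4Y = 2960, so Y = 2960/0.4 = 7400

Y = 7400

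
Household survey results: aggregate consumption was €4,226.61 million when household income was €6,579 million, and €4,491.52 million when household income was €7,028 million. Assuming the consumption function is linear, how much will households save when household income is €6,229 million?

MPC = (4491.52 − 4226.61)/(7028 − 6579) = 264.91/449 = 0.59
a = 4226.61 − 0.59(6579) = 4226.61 − 3881.61 = 345
C = 345 + 0.59(6229) = 4020.11
S = 6229 − 4020.11 = 2208.89

S = 2208.89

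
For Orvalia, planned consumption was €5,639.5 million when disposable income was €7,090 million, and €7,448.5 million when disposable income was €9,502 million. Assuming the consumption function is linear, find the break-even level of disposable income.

MPC = (7448.5 − 5639.5)/(9502 − 7090) = 1809/2412 = 0.75
a = 5639.5 − 0.75(7090) = 5639.5 − 5317.5 = 322
Break-even: Y = a/(1−MPC) = 322/0.25 = 1288

Y = 1288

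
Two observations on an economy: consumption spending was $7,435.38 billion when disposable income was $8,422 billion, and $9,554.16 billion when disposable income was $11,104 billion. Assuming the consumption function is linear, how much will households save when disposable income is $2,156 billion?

MPC = (9554.16 − 7435.38)/(11104 − 8422) = 2118.78/2682 = 0.79
a = 7435.38 − 0.79(8422) = 7435.38 − 6653.38 = 782
C = 782 + 0.79(2156) = 2485.24
S = 2156 − 2485.24 = -329.24

S = -329.24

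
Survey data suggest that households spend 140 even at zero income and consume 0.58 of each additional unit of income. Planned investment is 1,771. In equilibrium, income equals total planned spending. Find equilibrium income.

Y = C + I = 140 + 0.58Y + 1771
Y − 0.58Y = 1911
0.42Y = 1911, so Y = 1911/0.42 = 4550

Y = 4550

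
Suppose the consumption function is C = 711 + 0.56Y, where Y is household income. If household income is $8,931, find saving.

C = 711 + 0.56(8931) = 711 + 5001.36 = 5712.36
S = Y − C = 8931 − 5712.36 = 3218.64

S = 3218.64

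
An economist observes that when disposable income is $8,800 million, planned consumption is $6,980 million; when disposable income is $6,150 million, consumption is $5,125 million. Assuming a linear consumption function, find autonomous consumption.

a = 820

MPC = ΔC/ΔY = (6980 − 5125)/(8800 − 6150) = 1855/2650 = 0.7
a = C − MPC·Y = 5125 − 0.7(6150) = 5125 − 4305 = 820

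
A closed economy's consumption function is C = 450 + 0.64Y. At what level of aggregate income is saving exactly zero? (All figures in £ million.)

Y = 1250

At break-even, C = Y: 450 + 0.64Y = Y
0.36Y = 450, so Y = 450/0.36 = 1250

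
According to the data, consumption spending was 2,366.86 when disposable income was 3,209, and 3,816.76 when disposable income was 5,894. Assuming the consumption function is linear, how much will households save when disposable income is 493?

MPC = (3816.76 − 2366.86)/(5894 − 3209) = 1449.9/2685 = 0.54
a = 2366.86 − 0.54(3209) = 2366.86 − 1732.86 = 634
C = 634 + 0.54(493) = 900.22
S = 493 − 900.22 = -407.22

S = -407.22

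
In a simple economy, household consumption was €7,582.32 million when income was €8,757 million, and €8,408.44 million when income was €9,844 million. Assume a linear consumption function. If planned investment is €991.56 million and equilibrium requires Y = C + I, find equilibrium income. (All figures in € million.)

MPC = (8408.44 − 7582.32)/(9844 − 8757) = 826.12/1087 = 0.76
a = 7582.32 − 0.76(8757) = 927
Equilibrium: Y = 927 + 0.76Y + 991.56
0.24Y = 1918.56, so Y = 1918.56/0.24 = 7994

Y = 7994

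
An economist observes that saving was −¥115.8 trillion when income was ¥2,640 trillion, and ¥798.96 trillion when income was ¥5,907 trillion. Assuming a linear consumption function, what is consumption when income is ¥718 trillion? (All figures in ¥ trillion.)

C = 1371.96

MPS = ΔS/ΔY = (798.96 − (-115.8))/(5907 − 2640) = 914.76/3267 = 0.28
MPC = 1 − MPS = 0.72
Autonomous saving = -115.8 − 0.28(2640) = -855, so a = 855
C = 855 + 0.72(718) = 855 + 516.96 = 1371.96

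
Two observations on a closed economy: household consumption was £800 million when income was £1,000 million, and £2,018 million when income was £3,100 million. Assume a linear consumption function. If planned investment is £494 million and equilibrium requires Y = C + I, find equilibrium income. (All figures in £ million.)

Y = 1700

MPC = (2018 − 800)/(3100 − 1000) = 1218/2100 = 0.58
a = 800 − 0.58(1000) = 220
Equilibrium: Y = 220 + 0.58Y + 494
0.42Y = 714, so Y = 714/0.42 = 1700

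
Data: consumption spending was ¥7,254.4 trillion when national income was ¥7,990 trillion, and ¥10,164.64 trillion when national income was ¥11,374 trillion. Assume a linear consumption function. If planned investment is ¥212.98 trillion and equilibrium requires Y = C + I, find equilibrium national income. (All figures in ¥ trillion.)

Y = 4257

MPC = (10164.64 − 7254.4)/(11374 − 7990) = 2910.24/3384 = 0.86
a = 7254.4 − 0.86(7990) = 383
Equilibrium: Y = 383 + 0.86Y + 212.98
0.14Y = 595.98, so Y = 595.98/0.14 = 4257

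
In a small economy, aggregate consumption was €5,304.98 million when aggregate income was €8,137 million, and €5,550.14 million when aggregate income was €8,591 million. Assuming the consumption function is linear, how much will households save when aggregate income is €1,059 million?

MPC = (5550.14 − 5304.98)/(8591 − 8137) = 245.16/454 = 0.54
a = 5304.98 − 0.54(8137) = 5304.98 − 4393.98 = 911
C = 911 + 0.54(1059) = 1482.86
S = 1059 − 1482.86 = -423.86

S = -423.86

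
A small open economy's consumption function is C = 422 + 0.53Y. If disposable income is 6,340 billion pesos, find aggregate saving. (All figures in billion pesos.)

S = 2557.8

C = 422 + 0.53(6340) = 422 + 3360.2 = 3782.2
S = Y − C = 6340 − 3782.2 = 2557.8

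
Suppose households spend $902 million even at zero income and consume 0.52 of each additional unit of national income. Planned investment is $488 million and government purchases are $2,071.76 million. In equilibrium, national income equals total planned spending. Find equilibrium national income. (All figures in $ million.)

Y = C + I + G = 902 + 0.52Y + 488 + 2071.76
Y − 0.52Y = 3461.76
0.48Y = 3461.76, so Y = 3461.76/0.48 = 7212

Y = 7212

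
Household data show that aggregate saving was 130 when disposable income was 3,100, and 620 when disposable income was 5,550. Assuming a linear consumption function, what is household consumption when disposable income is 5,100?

MPS = ΔS/ΔY = (620 − 130)/(5550 − 3100) = 490/2450 = 0.2
MPC = 1 − MPS = 0.8
Autonomous saving = 130 − 0.2(3100) = -490, so a = 490
C = 490 + 0.8(5100) = 490 + 4080 = 4570

C = 4570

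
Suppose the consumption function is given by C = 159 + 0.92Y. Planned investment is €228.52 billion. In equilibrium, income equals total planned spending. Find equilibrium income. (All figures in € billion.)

Y = C + I = 159 + 0.92Y + 228.52
Y − 0.92Y = 387.52
0.08Y = 387.52, so Y = 387.52/0.08 = 4844

Y = 4844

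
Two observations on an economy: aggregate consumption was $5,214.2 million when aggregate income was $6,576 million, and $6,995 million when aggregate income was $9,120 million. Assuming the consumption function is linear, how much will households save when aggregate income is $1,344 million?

S = -207.8

MPC = (6995 − 5214.2)/(9120 − 6576) = 1780.8/2544 = 0.7
a = 5214.2 − 0.7(6576) = 5214.2 − 4603.2 = 611
C = 611 + 0.7(1344) = 1551.8
S = 1344 − 1551.8 = -207.8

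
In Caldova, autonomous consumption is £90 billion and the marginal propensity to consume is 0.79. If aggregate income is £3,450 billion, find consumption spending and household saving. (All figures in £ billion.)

C = 2815.5; S = 634.5

C = 90 + 0.79(3450) = 90 + 2725.5 = 2815.5
S = Y − C = 3450 − 2815.5 = 634.5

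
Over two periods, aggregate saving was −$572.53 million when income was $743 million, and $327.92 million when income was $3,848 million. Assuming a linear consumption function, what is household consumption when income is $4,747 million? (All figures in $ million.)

C = 4158.37

MPS = ΔS/ΔY = (327.92 − (-572.53))/(3848 − 743) = 900.45/3105 = 0.29
MPC = 1 − MPS = 0.71
Autonomous saving = -572.53 − 0.29(743) = -788, so a = 788
C = 788 + 0.71(4747) = 788 + 3370.37 = 4158.37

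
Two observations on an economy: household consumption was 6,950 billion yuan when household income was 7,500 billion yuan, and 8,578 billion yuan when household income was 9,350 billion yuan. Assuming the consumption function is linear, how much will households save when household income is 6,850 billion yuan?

S = 472

MPC = (8578 − 6950)/(9350 − 7500) = 1628/1850 = 0.88
a = 6950 − 0.88(7500) = 6950 − 6600 = 350
C = 350 + 0.88(6850) = 6378
S = 6850 − 6378 = 472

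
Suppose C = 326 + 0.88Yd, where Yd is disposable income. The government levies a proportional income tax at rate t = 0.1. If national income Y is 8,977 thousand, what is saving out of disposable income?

Yd = (1 − 0.1)(8977) = 0.9(8977) = 8079.3
C = 326 + 0.88(8079.3) = 326 + 7109.784 = 7435.784
S = Yd − C = 8079.3 − 7435.784 = 643.516

S = 643.516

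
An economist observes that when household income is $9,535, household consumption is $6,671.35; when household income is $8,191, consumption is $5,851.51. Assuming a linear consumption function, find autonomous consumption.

MPC = ΔC/ΔY = (6671.35 − 5851.51)/(9535 − 8191) = 819.84/1344 = 0.61
a = C − MPC·Y = 5851.51 − 0.61(8191) = 5851.51 − 4996.51 = 855

a = 855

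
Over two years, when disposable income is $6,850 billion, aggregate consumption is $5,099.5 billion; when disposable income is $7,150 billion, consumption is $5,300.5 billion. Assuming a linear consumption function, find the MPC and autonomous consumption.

MPC = 0.67; a = 510

MPC = ΔC/ΔY = (5300.5 − 5099.5)/(7150 − 6850) = 201/300 = 0.67
a = C − MPC·Y = 5099.5 − 0.67(6850) = 5099.5 − 4589.5 = 510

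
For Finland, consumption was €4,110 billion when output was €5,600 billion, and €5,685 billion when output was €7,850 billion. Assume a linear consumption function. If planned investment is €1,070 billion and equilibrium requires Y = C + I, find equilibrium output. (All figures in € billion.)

MPC = (5685 − 4110)/(7850 − 5600) = 1575/2250 = 0.7
a = 4110 − 0.7(5600) = 190
Equilibrium: Y = 190 + 0.7Y + 1070
0.3Y = 1260, so Y = 1260/0.3 = 4200

Y = 4200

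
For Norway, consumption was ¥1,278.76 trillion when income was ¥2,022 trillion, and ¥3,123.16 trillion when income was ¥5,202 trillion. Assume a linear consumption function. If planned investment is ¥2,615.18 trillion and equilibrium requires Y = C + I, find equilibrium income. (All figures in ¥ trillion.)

MPC = (3123.16 − 1278.76)/(5202 − 2022) = 1844.4/3180 = 0.58
a = 1278.76 − 0.58(2022) = 106
Equilibrium: Y = 106 + 0.58Y + 2615.18
0.42Y = 2721.18, so Y = 2721.18/0.42 = 6479

Y = 6479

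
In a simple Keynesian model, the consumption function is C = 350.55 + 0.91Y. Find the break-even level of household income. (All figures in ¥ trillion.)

Y = 3895

At break-even, C = Y: 350.55 + 0.91Y = Y
0.09Y = 350.55, so Y = 350.55/0.09 = 3895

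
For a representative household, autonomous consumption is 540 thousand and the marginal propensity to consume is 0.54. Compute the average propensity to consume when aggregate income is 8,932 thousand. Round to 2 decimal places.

C = 540 + 0.54(8932) = 5363.28
APC = C/Y = 5363.28/8932 = 0.60

APC = 0.60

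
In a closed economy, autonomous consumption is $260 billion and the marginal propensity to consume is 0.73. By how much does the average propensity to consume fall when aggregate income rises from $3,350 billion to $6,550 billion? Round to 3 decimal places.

At Y = 3350: C = 260 + 0.73(3350) = 2705.5, APC = 2705.5/3350 = 0.8076
At Y = 6550: C = 5041.5, APC = 5041.5/6550 = 0.7697
Fall in APC = 0.8076 − 0.7697 = 0.0379 ≈ 0.038

ΔAPC = 0.038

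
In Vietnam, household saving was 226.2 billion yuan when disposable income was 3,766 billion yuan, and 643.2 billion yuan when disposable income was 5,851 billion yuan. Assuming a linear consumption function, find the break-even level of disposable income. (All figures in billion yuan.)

Y = 2635

MPS = ΔS/ΔY = (643.2 − 226.2)/(5851 − 3766) = 417/2085 = 0.2
MPC = 1 − MPS = 0.8
From S(3766) = 226.2: −a + 0.2(3766) = 226.2, so a = 753.2 − 226.2 = 527
Break-even (S = 0): Y = a/MPS = 527/0.2 = 2635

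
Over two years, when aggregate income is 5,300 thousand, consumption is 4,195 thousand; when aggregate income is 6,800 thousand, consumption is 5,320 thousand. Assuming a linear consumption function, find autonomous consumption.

a = 220

MPC = ΔC/ΔY = (5320 − 4195)/(6800 − 5300) = 1125/1500 = 0.75
a = C − MPC·Y = 4195 − 0.75(5300) = 4195 − 3975 = 220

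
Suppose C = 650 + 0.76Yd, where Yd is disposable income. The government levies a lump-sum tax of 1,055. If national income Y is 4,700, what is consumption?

Yd = Y − T = 4700 − 1055 = 3645
C = 650 + 0.76(3645) = 650 + 2770.2 = 3420.2

C = 3420.2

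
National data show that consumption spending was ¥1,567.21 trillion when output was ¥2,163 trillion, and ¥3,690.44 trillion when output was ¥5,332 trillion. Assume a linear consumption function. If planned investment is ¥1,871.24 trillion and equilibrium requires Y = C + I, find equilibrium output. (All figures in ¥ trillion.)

Y = 6028

MPC = (3690.44 − 1567.21)/(5332 − 2163) = 2123.23/3169 = 0.67
a = 1567.21 − 0.67(2163) = 118
Equilibrium: Y = 118 + 0.67Y + 1871.24
0.33Y = 1989.24, so Y = 1989.24/0.33 = 6028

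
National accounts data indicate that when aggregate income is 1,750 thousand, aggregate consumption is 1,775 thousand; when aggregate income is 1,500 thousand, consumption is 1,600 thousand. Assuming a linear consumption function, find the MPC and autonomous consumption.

MPC = ΔC/ΔY = (1775 − 1600)/(1750 − 1500) = 175/250 = 0.7
a = C − MPC·Y = 1600 − 0.7(1500) = 1600 − 1050 = 550

MPC = 0.7; a = 550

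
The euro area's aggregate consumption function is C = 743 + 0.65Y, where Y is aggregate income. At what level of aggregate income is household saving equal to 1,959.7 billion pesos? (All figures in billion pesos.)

Y = 7722

S = Y − C = -743 + 0.35Y
-743 + 0.35Y = 1959.7, so 0.35Y = 2702.7 and Y = 7722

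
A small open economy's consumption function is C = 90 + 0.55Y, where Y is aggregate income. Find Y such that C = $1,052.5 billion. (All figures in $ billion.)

Y = 1750

90 + 0.55Y = 1052.5
0.55Y = 962.5, so Y = 962.5/0.55 = 1750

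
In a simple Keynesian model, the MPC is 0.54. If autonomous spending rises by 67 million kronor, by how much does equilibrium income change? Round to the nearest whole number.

The multiplier is 1/(1 − MPC) = 1/0.46.
ΔY = 67/0.46 = 145.65 ≈ 146

ΔY ≈ 146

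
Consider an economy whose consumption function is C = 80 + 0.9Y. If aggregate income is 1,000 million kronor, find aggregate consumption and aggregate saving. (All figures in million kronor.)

C = 980; S = 20

C = 80 + 0.9(1000) = 80 + 900 = 980
S = Y − C = 1000 − 980 = 20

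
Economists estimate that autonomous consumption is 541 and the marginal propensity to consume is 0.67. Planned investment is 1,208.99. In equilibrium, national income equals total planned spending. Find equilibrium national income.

Y = 5303

Y = C + I = 541 + 0.67Y + 1208.99
Y − 0.67Y = 1749.99
0.33Y = 1749.99, so Y = 1749.99/0.33 = 5303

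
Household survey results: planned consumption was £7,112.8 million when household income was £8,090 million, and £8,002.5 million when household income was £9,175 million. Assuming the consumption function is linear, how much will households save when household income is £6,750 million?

S = 736

MPC = (8002.5 − 7112.8)/(9175 − 8090) = 889.7/1085 = 0.82
a = 7112.8 − 0.82(8090) = 7112.8 − 6633.8 = 479
C = 479 + 0.82(6750) = 6014
S = 6750 − 6014 = 736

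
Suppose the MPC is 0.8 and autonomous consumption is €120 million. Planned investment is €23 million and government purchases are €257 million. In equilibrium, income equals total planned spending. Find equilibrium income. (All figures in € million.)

Y = 2000

Y = C + I + G = 120 + 0.8Y + 23 + 257
Y − 0.8Y = 400
0.2Y = 400, so Y = 400/0.2 = 2000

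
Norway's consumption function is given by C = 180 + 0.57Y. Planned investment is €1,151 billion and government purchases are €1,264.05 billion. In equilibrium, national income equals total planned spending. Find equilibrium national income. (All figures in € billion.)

Y = C + I + G = 180 + 0.57Y + 1151 + 1264.05
Y − 0.57Y = 2595.05
0.43Y = 2595.05, so Y = 2595.05/0.43 = 6035

Y = 6035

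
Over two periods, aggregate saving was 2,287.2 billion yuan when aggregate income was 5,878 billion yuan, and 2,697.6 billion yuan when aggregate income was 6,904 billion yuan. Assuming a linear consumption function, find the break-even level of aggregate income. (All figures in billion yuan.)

MPS = ΔS/ΔY = (2697.6 − 2287.2)/(6904 − 5878) = 410.4/1026 = 0.4
MPC = 1 − MPS = 0.6
From S(5878) = 2287.2: −a + 0.4(5878) = 2287.2, so a = 2351.2 − 2287.2 = 64
Break-even (S = 0): Y = a/MPS = 64/0.4 = 160

Y = 160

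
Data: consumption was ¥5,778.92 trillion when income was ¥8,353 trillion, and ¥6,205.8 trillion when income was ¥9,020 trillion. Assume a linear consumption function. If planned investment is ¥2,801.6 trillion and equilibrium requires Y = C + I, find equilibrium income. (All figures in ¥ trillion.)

Y = 8985

MPC = (6205.8 − 5778.92)/(9020 − 8353) = 426.88/667 = 0.64
a = 5778.92 − 0.64(8353) = 433
Equilibrium: Y = 433 + 0.64Y + 2801.6
0.36Y = 3234.6, so Y = 3234.6/0.36 = 8985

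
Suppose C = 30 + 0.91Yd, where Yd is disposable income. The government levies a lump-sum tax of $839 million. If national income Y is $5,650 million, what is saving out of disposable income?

S = 402.99

Yd = Y − T = 5650 − 839 = 4811
C = 30 + 0.91(4811) = 30 + 4378.01 = 4408.01
S = Yd − C = 4811 − 4408.01 = 402.99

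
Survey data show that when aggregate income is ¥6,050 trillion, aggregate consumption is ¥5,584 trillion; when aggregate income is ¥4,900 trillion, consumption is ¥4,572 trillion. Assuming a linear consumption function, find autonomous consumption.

MPC = ΔC/ΔY = (5584 − 4572)/(6050 − 4900) = 1012/1150 = 0.88
a = C − MPC·Y = 4572 − 0.88(4900) = 4572 − 4312 = 260

a = 260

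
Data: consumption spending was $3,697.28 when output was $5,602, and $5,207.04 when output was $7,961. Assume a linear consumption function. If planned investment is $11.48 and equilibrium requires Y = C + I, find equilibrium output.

MPC = (5207.04 − 3697.28)/(7961 − 5602) = 1509.76/2359 = 0.64
a = 3697.28 − 0.64(5602) = 112
Equilibrium: Y = 112 + 0.64Y + 11.48
0.36Y = 123.48, so Y = 123.48/0.36 = 343

Y = 343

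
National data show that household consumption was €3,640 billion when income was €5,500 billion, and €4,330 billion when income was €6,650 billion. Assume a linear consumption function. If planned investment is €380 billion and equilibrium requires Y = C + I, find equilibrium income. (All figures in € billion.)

MPC = (4330 − 3640)/(6650 − 5500) = 690/1150 = 0.6
a = 3640 − 0.6(5500) = 340
Equilibrium: Y = 340 + 0.6Y + 380
0.4Y = 720, so Y = 720/0.4 = 1800

Y = 1800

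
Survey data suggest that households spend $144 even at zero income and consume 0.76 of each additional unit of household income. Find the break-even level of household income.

At break-even, C = Y: 144 + 0.76Y = Y
0.24Y = 144, so Y = 144/0.24 = 600

Y = 600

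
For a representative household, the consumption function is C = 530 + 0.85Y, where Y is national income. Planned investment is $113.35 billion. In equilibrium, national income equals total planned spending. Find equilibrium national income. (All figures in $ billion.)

Y = C + I = 530 + 0.85Y + 113.35
Y − 0.85Y = 643.35
0.15Y = 643.35, so Y = 643.35/0.15 = 4289

Y = 4289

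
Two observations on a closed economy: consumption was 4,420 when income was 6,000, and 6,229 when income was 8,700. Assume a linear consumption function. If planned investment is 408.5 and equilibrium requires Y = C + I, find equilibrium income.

MPC = (6229 − 4420)/(8700 − 6000) = 1809/2700 = 0.67
a = 4420 − 0.67(6000) = 400
Equilibrium: Y = 400 + 0.67Y + 408.5
0.33Y = 808.5, so Y = 808.5/0.33 = 2450

Y = 2450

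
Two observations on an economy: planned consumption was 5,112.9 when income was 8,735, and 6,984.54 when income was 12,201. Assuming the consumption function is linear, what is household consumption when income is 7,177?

C = 4271.58

MPC = (6984.54 − 5112.9)/(12201 − 8735) = 1871.64/3466 = 0.54
a = 5112.9 − 0.54(8735) = 5112.9 − 4716.9 = 396
C = 396 + 0.54(7177) = 396 + 3875.58 = 4271.58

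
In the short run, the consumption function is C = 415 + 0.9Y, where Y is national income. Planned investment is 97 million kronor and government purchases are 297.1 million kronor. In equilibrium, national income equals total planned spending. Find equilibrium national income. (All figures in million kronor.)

Y = C + I + G = 415 + 0.9Y + 97 + 297.1
Y − 0.9Y = 809.1
0.1Y = 809.1, so Y = 809.1/0.1 = 8091

Y = 8091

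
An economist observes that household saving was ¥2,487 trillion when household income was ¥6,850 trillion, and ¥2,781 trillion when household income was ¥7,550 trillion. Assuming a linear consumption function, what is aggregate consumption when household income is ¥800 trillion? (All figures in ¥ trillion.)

MPS = ΔS/ΔY = (2781 − 2487)/(7550 − 6850) = 294/700 = 0.42
MPC = 1 − MPS = 0.58
Autonomous saving = 2487 − 0.42(6850) = -390, so a = 390
C = 390 + 0.58(800) = 390 + 464 = 854

C = 854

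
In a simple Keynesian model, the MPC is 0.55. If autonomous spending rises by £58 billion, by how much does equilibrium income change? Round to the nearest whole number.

The multiplier is 1/(1 − MPC) = 1/0.45.
ΔY = 58/0.45 = 128.89 ≈ 129

ΔY ≈ 129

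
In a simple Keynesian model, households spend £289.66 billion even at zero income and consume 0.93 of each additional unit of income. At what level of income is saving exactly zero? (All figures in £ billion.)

Y = 4138

At break-even, C = Y: 289.66 + 0.93Y = Y
0.07Y = 289.66, so Y = 289.66/0.07 = 4138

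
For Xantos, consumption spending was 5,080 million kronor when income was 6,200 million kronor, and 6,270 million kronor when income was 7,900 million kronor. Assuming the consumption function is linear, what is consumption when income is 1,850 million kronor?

MPC = (6270 − 5080)/(7900 − 6200) = 1190/1700 = 0.7
a = 5080 − 0.7(6200) = 5080 − 4340 = 740
C = 740 + 0.7(1850) = 740 + 1295 = 2035

C = 2035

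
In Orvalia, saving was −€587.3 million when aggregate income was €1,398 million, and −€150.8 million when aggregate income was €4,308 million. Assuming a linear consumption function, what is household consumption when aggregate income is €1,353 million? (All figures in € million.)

MPS = ΔS/ΔY = (-150.8 − (-587.3))/(4308 − 1398) = 436.5/2910 = 0.15
MPC = 1 − MPS = 0.85
Autonomous saving = -587.3 − 0.15(1398) = -797, so a = 797
C = 797 + 0.85(1353) = 797 + 1150.05 = 1947.05

C = 1947.05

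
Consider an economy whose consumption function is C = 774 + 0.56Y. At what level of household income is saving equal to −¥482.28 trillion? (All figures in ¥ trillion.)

S = Y − C = -774 + 0.44Y
-774 + 0.44Y = -482.28, so 0.44Y = 291.72 and Y = 663

Y = 663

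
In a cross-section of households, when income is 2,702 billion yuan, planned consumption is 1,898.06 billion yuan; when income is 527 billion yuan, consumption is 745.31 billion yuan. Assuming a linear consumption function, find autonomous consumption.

a = 466

MPC = ΔC/ΔY = (1898.06 − 745.31)/(2702 − 527) = 1152.75/2175 = 0.53
a = C − MPC·Y = 745.31 − 0.53(527) = 745.31 − 279.31 = 466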